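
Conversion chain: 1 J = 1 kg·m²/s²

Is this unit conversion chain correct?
The chain is correct (no errors).

Correct: Joule is defined as kg·m²/s²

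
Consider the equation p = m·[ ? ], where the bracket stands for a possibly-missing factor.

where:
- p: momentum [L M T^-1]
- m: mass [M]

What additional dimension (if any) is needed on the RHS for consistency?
[L T^-1] — velocity (e.g. v)

p has dimensions [L M T^-1]; m has dimensions [M].
The bracketed factor must supply [L M T^-1] / [M] = [L T^-1].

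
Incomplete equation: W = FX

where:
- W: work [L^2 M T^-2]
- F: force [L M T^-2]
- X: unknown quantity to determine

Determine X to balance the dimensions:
X = d (distance), dimensions [L]

W has dimensions [L^2 M T^-2]; the rest of the RHS (F) has dimensions [L M T^-2].
So X must have dimensions [L] — X = d (distance).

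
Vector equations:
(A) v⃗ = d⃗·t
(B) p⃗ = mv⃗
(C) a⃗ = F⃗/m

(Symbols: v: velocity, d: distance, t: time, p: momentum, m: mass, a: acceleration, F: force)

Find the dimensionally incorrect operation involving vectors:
(A) v⃗ = d⃗·t

(A) v⃗ = d⃗·t: LHS [L T^-1], RHS [L T] ✗ — velocity is displacement per time; should be d⃗/t
(B) p⃗ = mv⃗: LHS [L M T^-1], RHS [L M T^-1] ✓ — mass (scalar) times velocity (vector)
(C) a⃗ = F⃗/m: LHS [L T^-2], RHS [L T^-2] ✓ — force (vector) divided by mass (scalar)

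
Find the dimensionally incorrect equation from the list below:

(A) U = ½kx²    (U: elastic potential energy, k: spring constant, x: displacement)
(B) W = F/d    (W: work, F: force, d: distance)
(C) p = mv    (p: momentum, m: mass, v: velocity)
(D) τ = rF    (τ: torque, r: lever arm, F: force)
(B) W = F/d

The equation (B) W = F/d is dimensionally incorrect.

LHS (W): [L^2 M T^-2]
RHS (F/d): [M T^-2] ✗

The dimensions do not match. The other three equations balance.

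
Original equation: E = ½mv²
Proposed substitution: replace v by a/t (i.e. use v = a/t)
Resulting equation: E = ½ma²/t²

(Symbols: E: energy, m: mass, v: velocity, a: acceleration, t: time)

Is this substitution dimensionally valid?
No

[v] = [L T^-1] and [a/t] = [L T^-3]. These differ, so the substitution replaces a quantity by one of different dimensions and the result E = ½ma²/t² has LHS [L^2 M T^-2] vs RHS [L^2 M T^-6] — inconsistent.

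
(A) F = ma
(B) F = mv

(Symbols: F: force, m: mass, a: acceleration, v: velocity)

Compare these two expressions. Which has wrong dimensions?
(B)

(A) F = ma: LHS [L M T^-2], RHS [L M T^-2] ✓
(B) F = mv: LHS [L M T^-2], RHS [L M T^-1] ✗

Expression (B) F = mv is dimensionally incorrect.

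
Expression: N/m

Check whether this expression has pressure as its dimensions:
No

The expression N/m has dimensions [M T^-2], but pressure has dimensions [L^-1 M T^-2].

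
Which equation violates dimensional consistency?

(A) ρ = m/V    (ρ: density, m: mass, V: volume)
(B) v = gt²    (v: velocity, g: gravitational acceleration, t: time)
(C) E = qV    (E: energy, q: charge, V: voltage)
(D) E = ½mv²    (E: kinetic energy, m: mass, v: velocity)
(B) v = gt²

The equation (B) v = gt² is dimensionally incorrect.

LHS (v): [L T^-1]
RHS (gt²): [L] ✗

The dimensions do not match. The other three equations balance.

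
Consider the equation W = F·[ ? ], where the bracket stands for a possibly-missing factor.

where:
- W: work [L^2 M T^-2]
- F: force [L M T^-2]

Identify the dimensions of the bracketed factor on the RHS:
[L] — length (e.g. a distance d)

W has dimensions [L^2 M T^-2]; F has dimensions [L M T^-2].
The bracketed factor must supply [L^2 M T^-2] / [L M T^-2] = [L].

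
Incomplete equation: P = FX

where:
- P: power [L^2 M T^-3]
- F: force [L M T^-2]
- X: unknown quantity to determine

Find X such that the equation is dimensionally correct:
X = v (velocity), dimensions [L T^-1]

P has dimensions [L^2 M T^-3]; the rest of the RHS (F) has dimensions [L M T^-2].
So X must have dimensions [L T^-1] — X = v (velocity).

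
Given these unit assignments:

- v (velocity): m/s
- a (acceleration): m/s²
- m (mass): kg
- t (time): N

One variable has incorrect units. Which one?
t

The variable t (time) should have units s, not N.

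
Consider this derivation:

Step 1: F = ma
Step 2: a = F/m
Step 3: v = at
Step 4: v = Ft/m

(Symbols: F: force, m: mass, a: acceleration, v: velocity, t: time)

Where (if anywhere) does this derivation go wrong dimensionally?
No step introduces an error — all steps are dimensionally consistent.

Step 1: F = ma → LHS [L M T^-2], RHS [L M T^-2] ✓
Step 2: a = F/m → LHS [L T^-2], RHS [L T^-2] ✓
Step 3: v = at → LHS [L T^-1], RHS [L T^-1] ✓
Step 4: v = Ft/m → LHS [L T^-1], RHS [L T^-1] ✓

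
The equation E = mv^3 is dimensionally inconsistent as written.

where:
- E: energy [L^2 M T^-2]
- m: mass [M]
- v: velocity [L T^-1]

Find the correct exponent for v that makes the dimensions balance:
The exponent of v should be 2: E = mv^2

The LHS E has dimensions [L^2 M T^-2]; v has dimensions [L T^-1].
As written, the RHS mv^3 (exponent 3 on v) has dimensions [L^3 M T^-3], which does not match.
With exponent 2, the RHS mv^2 has dimensions [L^2 M T^-2], matching the LHS.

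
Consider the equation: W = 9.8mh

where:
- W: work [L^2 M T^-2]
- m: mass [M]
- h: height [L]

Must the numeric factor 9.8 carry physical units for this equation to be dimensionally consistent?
Yes

W has dimensions [L^2 M T^-2], while mh alone has dimensions [L M]. For the equation to balance, the factor 9.8 must carry dimensions [L T^-2] — it is a dimensional constant (a numerical value of a physical quantity with its units suppressed), not a pure number.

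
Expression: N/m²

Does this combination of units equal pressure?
Yes

The expression N/m² has dimensions [L^-1 M T^-2], which is exactly pressure [L^-1 M T^-2].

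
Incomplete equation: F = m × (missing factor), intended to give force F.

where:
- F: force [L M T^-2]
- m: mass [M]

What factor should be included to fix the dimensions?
a (acceleration), dimensions [L T^-2]

F has dimensions [L M T^-2] and m has dimensions [M].
The missing factor must have dimensions [L M T^-2] / [M] = [L T^-2], i.e. acceleration (a).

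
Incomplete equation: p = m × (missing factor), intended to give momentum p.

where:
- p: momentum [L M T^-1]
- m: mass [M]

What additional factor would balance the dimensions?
v (velocity), dimensions [L T^-1]

p has dimensions [L M T^-1] and m has dimensions [M].
The missing factor must have dimensions [L M T^-1] / [M] = [L T^-1], i.e. velocity (v).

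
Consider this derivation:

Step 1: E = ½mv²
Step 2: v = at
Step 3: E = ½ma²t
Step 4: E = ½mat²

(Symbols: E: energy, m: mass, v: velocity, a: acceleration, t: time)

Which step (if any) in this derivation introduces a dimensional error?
Step 3

Step 1: E = ½mv² → LHS [L^2 M T^-2], RHS [L^2 M T^-2] ✓
Step 2: v = at → LHS [L T^-1], RHS [L T^-1] ✓
Step 3: E = ½ma²t → LHS [L^2 M T^-2], RHS [L^2 M T^-3] ✗

The first dimensional inconsistency appears in step 3: E = ½ma²t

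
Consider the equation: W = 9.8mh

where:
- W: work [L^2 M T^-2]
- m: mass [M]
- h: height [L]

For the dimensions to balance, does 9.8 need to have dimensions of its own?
Yes

W has dimensions [L^2 M T^-2], while mh alone has dimensions [L M]. For the equation to balance, the factor 9.8 must carry dimensions [L T^-2] — it is a dimensional constant (a numerical value of a physical quantity with its units suppressed), not a pure number.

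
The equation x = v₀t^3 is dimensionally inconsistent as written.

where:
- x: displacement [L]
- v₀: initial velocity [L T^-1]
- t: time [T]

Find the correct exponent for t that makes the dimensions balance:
The exponent of t should be 1: x = v₀t

The LHS x has dimensions [L]; t has dimensions [T].
As written, the RHS v₀t^3 (exponent 3 on t) has dimensions [L T^2], which does not match.
With exponent 1, the RHS v₀t has dimensions [L], matching the LHS.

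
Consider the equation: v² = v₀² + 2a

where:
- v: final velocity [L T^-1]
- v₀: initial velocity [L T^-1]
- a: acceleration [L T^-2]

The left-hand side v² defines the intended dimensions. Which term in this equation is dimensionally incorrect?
The term 2a

Checking each RHS term against the LHS:
- v₀²: [L^2 T^-2] — matches v² [L^2 T^-2] ✓
- 2a: [L T^-2] — does NOT match v² [L^2 T^-2] ✗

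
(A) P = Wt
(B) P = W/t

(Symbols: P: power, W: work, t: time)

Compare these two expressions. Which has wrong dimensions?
(A)

(A) P = Wt: LHS [L^2 M T^-3], RHS [L^2 M T^-1] ✗
(B) P = W/t: LHS [L^2 M T^-3], RHS [L^2 M T^-3] ✓

Expression (A) P = Wt is dimensionally incorrect.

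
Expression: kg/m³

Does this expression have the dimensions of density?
Yes

The expression kg/m³ has dimensions [L^-3 M], which is exactly density [L^-3 M].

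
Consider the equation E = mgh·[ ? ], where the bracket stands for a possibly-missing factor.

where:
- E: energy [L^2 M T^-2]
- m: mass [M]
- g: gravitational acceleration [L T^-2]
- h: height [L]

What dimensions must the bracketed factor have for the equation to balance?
Nothing is missing — the bracketed factor must be dimensionless.

E has dimensions [L^2 M T^-2] and mgh already has dimensions [L^2 M T^-2], so E = mgh is dimensionally complete.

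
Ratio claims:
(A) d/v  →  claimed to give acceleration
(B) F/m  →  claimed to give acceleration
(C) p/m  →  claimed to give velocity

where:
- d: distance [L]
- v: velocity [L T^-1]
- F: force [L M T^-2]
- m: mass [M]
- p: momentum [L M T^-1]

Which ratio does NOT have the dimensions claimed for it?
(A) d/v does not give acceleration

(A) d/v: [T] ≠ acceleration [L T^-2] ✗
(B) F/m: [L T^-2] = acceleration [L T^-2] ✓
(C) p/m: [L T^-1] = velocity [L T^-1] ✓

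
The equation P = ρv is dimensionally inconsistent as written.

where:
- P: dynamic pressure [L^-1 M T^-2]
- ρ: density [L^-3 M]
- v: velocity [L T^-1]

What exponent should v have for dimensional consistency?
The exponent of v should be 2: P = ρv^2

The LHS P has dimensions [L^-1 M T^-2]; v has dimensions [L T^-1].
As written, the RHS ρv (exponent 1 on v) has dimensions [L^-2 M T^-1], which does not match.
With exponent 2, the RHS ρv^2 has dimensions [L^-1 M T^-2], matching the LHS.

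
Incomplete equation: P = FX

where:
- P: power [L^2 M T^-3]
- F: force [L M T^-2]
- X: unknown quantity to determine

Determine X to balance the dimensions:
X = v (velocity), dimensions [L T^-1]

P has dimensions [L^2 M T^-3]; the rest of the RHS (F) has dimensions [L M T^-2].
So X must have dimensions [L T^-1] — X = v (velocity).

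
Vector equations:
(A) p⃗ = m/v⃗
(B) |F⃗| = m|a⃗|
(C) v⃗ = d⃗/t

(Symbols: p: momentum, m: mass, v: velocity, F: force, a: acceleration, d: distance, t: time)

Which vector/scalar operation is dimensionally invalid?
(A) p⃗ = m/v⃗

(A) p⃗ = m/v⃗: LHS [L M T^-1], RHS [L^-1 M T] ✗ — momentum is mass times velocity; should be mv⃗ (and division by a vector is undefined)
(B) |F⃗| = m|a⃗|: LHS [L M T^-2], RHS [L M T^-2] ✓ — magnitudes of vectors are scalars
(C) v⃗ = d⃗/t: LHS [L T^-1], RHS [L T^-1] ✓ — displacement (vector) divided by time (scalar)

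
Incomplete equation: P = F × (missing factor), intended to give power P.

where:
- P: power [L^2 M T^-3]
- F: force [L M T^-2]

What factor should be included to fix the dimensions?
v (velocity), dimensions [L T^-1]

P has dimensions [L^2 M T^-3] and F has dimensions [L M T^-2].
The missing factor must have dimensions [L^2 M T^-3] / [L M T^-2] = [L T^-1], i.e. velocity (v).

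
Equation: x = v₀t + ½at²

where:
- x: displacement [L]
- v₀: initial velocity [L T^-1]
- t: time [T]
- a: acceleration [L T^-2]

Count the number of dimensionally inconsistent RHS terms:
0

LHS x: [L]
- v₀t: [L] ✓
- ½at²: [L] ✓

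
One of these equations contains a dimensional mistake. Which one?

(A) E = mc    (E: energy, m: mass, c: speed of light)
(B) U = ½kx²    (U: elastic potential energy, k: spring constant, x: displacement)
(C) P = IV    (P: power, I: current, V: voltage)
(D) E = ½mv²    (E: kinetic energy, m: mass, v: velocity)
(A) E = mc

The equation (A) E = mc is dimensionally incorrect.

LHS (E): [L^2 M T^-2]
RHS (mc): [L M T^-1] ✗

The dimensions do not match. The other three equations balance.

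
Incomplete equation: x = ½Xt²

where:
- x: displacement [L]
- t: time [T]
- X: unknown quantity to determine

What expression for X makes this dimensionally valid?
X = a (acceleration), dimensions [L T^-2]

x has dimensions [L]; the rest of the RHS (½ t²) has dimensions [T^2].
So X must have dimensions [L T^-2] — X = a (acceleration).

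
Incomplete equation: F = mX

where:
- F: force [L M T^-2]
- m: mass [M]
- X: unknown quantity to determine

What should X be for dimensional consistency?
X = a (acceleration), dimensions [L T^-2]

F has dimensions [L M T^-2]; the rest of the RHS (m) has dimensions [M].
So X must have dimensions [L T^-2] — X = a (acceleration).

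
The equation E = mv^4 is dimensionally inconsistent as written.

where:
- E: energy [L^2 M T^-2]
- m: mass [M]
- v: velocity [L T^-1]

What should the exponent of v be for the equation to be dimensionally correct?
The exponent of v should be 2: E = mv^2

The LHS E has dimensions [L^2 M T^-2]; v has dimensions [L T^-1].
As written, the RHS mv^4 (exponent 4 on v) has dimensions [L^4 M T^-4], which does not match.
With exponent 2, the RHS mv^2 has dimensions [L^2 M T^-2], matching the LHS.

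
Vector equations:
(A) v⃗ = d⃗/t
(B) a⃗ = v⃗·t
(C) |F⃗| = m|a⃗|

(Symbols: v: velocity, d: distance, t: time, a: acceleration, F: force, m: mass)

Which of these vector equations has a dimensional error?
(B) a⃗ = v⃗·t

(A) v⃗ = d⃗/t: LHS [L T^-1], RHS [L T^-1] ✓ — displacement (vector) divided by time (scalar)
(B) a⃗ = v⃗·t: LHS [L T^-2], RHS [L] ✗ — acceleration is velocity per time; should be v⃗/t
(C) |F⃗| = m|a⃗|: LHS [L M T^-2], RHS [L M T^-2] ✓ — magnitudes of vectors are scalars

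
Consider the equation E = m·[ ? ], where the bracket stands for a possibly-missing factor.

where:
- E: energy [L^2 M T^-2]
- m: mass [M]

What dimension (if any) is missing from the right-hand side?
[L^2 T^-2] — velocity squared (e.g. v²)

E has dimensions [L^2 M T^-2]; m has dimensions [M].
The bracketed factor must supply [L^2 M T^-2] / [M] = [L^2 T^-2].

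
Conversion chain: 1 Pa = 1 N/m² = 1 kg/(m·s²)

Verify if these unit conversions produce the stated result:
The chain is correct (no errors).

Correct: Pascal is Newton per square meter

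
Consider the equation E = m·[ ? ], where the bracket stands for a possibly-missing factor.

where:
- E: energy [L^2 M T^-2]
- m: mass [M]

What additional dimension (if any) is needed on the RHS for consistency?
[L^2 T^-2] — velocity squared (e.g. v²)

E has dimensions [L^2 M T^-2]; m has dimensions [M].
The bracketed factor must supply [L^2 M T^-2] / [M] = [L^2 T^-2].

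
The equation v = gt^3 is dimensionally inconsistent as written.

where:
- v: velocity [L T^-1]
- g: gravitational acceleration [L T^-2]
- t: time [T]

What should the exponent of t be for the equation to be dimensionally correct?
The exponent of t should be 1: v = gt

The LHS v has dimensions [L T^-1]; t has dimensions [T].
As written, the RHS gt^3 (exponent 3 on t) has dimensions [L T], which does not match.
With exponent 1, the RHS gt has dimensions [L T^-1], matching the LHS.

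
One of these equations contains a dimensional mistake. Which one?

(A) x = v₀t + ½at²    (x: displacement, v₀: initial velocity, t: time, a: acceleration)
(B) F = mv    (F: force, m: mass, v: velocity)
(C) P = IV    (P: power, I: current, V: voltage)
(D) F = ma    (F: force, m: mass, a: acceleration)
(B) F = mv

The equation (B) F = mv is dimensionally incorrect.

LHS (F): [L M T^-2]
RHS (mv): [L M T^-1] ✗

The dimensions do not match. The other three equations balance.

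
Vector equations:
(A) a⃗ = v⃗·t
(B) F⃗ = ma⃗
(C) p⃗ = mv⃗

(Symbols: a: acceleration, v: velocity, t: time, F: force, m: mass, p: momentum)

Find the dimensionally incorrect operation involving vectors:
(A) a⃗ = v⃗·t

(A) a⃗ = v⃗·t: LHS [L T^-2], RHS [L] ✗ — acceleration is velocity per time; should be v⃗/t
(B) F⃗ = ma⃗: LHS [L M T^-2], RHS [L M T^-2] ✓ — Force and acceleration are vectors, mass is a scalar
(C) p⃗ = mv⃗: LHS [L M T^-1], RHS [L M T^-1] ✓ — mass (scalar) times velocity (vector)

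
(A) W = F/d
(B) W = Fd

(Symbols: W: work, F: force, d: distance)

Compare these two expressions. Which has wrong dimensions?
(A)

(A) W = F/d: LHS [L^2 M T^-2], RHS [M T^-2] ✗
(B) W = Fd: LHS [L^2 M T^-2], RHS [L^2 M T^-2] ✓

Expression (A) W = F/d is dimensionally incorrect.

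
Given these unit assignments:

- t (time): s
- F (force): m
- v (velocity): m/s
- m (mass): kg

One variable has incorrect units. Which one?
F

The variable F (force) should have units N, not m.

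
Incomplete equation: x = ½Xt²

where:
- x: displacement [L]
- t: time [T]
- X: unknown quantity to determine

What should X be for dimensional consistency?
X = a (acceleration), dimensions [L T^-2]

x has dimensions [L]; the rest of the RHS (½ t²) has dimensions [T^2].
So X must have dimensions [L T^-2] — X = a (acceleration).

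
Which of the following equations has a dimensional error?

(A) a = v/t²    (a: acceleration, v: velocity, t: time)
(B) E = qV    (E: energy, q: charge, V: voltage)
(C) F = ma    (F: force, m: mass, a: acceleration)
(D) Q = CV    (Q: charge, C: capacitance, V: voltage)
(A) a = v/t²

The equation (A) a = v/t² is dimensionally incorrect.

LHS (a): [L T^-2]
RHS (v/t²): [L T^-3] ✗

The dimensions do not match. The other three equations balance.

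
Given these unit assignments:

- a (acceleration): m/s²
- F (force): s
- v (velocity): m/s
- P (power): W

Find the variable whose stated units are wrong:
F

The variable F (force) should have units N, not s.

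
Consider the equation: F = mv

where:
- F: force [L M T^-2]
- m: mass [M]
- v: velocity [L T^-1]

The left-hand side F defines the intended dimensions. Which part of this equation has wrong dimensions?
The right-hand side term mv

F has dimensions [L M T^-2], but mv has dimensions [L M T^-1], so the term mv is dimensionally wrong for F.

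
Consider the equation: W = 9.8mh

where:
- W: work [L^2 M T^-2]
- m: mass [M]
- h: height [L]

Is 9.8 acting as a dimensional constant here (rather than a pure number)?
Yes

W has dimensions [L^2 M T^-2], while mh alone has dimensions [L M]. For the equation to balance, the factor 9.8 must carry dimensions [L T^-2] — it is a dimensional constant (a numerical value of a physical quantity with its units suppressed), not a pure number.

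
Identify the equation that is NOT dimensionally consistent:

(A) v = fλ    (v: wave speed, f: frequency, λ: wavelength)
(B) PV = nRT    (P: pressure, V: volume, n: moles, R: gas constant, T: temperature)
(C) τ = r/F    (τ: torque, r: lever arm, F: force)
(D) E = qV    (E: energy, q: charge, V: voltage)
(C) τ = r/F

The equation (C) τ = r/F is dimensionally incorrect.

LHS (τ): [L^2 M T^-2]
RHS (r/F): [M^-1 T^2] ✗

The dimensions do not match. The other three equations balance.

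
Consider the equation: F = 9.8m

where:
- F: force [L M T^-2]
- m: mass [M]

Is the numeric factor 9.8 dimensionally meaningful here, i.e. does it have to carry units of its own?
Yes

F has dimensions [L M T^-2], while m alone has dimensions [M]. For the equation to balance, the factor 9.8 must carry dimensions [L T^-2] — it is a dimensional constant (a numerical value of a physical quantity with its units suppressed), not a pure number.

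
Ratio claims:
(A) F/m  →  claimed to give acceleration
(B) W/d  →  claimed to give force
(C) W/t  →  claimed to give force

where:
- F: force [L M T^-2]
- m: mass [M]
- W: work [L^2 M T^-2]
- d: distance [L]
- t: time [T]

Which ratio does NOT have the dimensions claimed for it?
(C) W/t does not give force

(A) F/m: [L T^-2] = acceleration [L T^-2] ✓
(B) W/d: [L M T^-2] = force [L M T^-2] ✓
(C) W/t: [L^2 M T^-3] ≠ force [L M T^-2] ✗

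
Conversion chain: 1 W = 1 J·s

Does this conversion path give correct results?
The chain is incorrect (it contains an error).

Incorrect: Watt is J/s, not J·s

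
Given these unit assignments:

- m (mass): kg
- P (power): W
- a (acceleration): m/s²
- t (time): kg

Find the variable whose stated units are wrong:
t

The variable t (time) should have units s, not kg.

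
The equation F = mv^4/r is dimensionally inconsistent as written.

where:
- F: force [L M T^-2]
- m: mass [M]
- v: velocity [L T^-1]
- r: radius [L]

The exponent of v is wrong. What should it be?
The exponent of v should be 2: F = mv^2/r

The LHS F has dimensions [L M T^-2]; v has dimensions [L T^-1].
As written, the RHS mv^4/r (exponent 4 on v) has dimensions [L^3 M T^-4], which does not match.
With exponent 2, the RHS mv^2/r has dimensions [L M T^-2], matching the LHS.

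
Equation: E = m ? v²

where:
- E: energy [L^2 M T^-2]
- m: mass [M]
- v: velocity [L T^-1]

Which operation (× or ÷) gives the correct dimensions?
multiplication (×): E = m × v²

E [L^2 M T^-2]; m [M]; v² [L^2 T^-2].
m × v² → [L^2 M T^-2] ✓
m ÷ v² → [L^-2 M T^2] ✗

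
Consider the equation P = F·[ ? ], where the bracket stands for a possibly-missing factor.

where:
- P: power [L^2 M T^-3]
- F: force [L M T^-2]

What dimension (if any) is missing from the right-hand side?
[L T^-1] — velocity (e.g. v)

P has dimensions [L^2 M T^-3]; F has dimensions [L M T^-2].
The bracketed factor must supply [L^2 M T^-3] / [L M T^-2] = [L T^-1].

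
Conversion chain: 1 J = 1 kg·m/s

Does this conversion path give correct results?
The chain is incorrect (it contains an error).

Incorrect: Joule is kg·m²/s², not kg·m/s (that is momentum)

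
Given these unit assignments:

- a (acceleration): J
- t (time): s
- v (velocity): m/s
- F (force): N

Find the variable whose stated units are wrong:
a

The variable a (acceleration) should have units m/s², not J.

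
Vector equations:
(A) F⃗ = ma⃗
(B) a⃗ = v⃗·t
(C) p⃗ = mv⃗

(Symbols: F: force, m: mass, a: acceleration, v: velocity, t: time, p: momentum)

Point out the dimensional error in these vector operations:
(B) a⃗ = v⃗·t

(A) F⃗ = ma⃗: LHS [L M T^-2], RHS [L M T^-2] ✓ — Force and acceleration are vectors, mass is a scalar
(B) a⃗ = v⃗·t: LHS [L T^-2], RHS [L] ✗ — acceleration is velocity per time; should be v⃗/t
(C) p⃗ = mv⃗: LHS [L M T^-1], RHS [L M T^-1] ✓ — mass (scalar) times velocity (vector)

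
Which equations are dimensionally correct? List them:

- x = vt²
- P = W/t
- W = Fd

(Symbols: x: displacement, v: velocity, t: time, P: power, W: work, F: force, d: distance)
Dimensionally correct: P = W/t, W = Fd
Dimensionally incorrect: x = vt²
Ordered (correct first, then incorrect): P = W/t, W = Fd, x = vt²

- x = vt²: LHS [L], RHS [L T] → incorrect ✗
- P = W/t: LHS [L^2 M T^-3], RHS [L^2 M T^-3] → correct ✓
- W = Fd: LHS [L^2 M T^-2], RHS [L^2 M T^-2] → correct ✓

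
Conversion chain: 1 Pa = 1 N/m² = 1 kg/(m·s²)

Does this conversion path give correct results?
The chain is correct (no errors).

Correct: Pascal is Newton per square meter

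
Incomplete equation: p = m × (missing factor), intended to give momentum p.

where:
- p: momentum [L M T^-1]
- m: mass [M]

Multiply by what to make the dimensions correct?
v (velocity), dimensions [L T^-1]

p has dimensions [L M T^-1] and m has dimensions [M].
The missing factor must have dimensions [L M T^-1] / [M] = [L T^-1], i.e. velocity (v).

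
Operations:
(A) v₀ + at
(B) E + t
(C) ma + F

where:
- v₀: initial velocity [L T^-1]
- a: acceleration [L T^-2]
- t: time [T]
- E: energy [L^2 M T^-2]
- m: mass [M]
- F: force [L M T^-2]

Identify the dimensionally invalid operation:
(B) E + t

(A) v₀ + at: v₀ [L T^-1] and at [L T^-1] — same dimensions ✓
(B) E + t: E [L^2 M T^-2] and t [T] — different dimensions cannot be added/subtracted ✗
(C) ma + F: ma [L M T^-2] and F [L M T^-2] — same dimensions ✓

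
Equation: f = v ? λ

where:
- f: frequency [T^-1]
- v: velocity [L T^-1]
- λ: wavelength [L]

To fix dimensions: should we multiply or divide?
division (÷): f = v ÷ λ

f [T^-1]; v [L T^-1]; λ [L].
v × λ → [L^2 T^-1] ✗
v ÷ λ → [T^-1] ✓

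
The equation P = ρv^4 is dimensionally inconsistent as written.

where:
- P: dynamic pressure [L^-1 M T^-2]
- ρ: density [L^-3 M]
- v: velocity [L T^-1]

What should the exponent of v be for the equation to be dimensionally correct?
The exponent of v should be 2: P = ρv^2

The LHS P has dimensions [L^-1 M T^-2]; v has dimensions [L T^-1].
As written, the RHS ρv^4 (exponent 4 on v) has dimensions [L M T^-4], which does not match.
With exponent 2, the RHS ρv^2 has dimensions [L^-1 M T^-2], matching the LHS.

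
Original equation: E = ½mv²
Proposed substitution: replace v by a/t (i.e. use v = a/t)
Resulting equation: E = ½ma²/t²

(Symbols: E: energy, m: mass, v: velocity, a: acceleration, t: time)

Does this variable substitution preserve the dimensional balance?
No

[v] = [L T^-1] and [a/t] = [L T^-3]. These differ, so the substitution replaces a quantity by one of different dimensions and the result E = ½ma²/t² has LHS [L^2 M T^-2] vs RHS [L^2 M T^-6] — inconsistent.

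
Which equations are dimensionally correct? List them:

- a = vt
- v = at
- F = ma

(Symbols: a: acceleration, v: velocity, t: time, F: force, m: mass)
Dimensionally correct: v = at, F = ma
Dimensionally incorrect: a = vt
Ordered (correct first, then incorrect): v = at, F = ma, a = vt

- a = vt: LHS [L T^-2], RHS [L] → incorrect ✗
- v = at: LHS [L T^-1], RHS [L T^-1] → correct ✓
- F = ma: LHS [L M T^-2], RHS [L M T^-2] → correct ✓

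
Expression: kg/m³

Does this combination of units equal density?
Yes

The expression kg/m³ has dimensions [L^-3 M], which is exactly density [L^-3 M].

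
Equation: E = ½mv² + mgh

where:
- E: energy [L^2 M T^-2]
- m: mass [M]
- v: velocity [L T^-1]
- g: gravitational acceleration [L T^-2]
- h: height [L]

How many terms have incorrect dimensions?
0

LHS E: [L^2 M T^-2]
- ½mv²: [L^2 M T^-2] ✓
- mgh: [L^2 M T^-2] ✓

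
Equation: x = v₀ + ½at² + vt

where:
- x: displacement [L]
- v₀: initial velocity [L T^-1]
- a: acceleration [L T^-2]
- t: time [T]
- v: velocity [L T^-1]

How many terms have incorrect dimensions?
1

LHS x: [L]
- v₀: [L T^-1] ✗
- ½at²: [L] ✓
- vt: [L] ✓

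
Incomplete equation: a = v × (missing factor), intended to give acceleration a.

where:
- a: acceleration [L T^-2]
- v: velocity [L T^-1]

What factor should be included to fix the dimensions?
1/t (inverse time), dimensions [T^-1]

a has dimensions [L T^-2] and v has dimensions [L T^-1].
The missing factor must have dimensions [L T^-2] / [L T^-1] = [T^-1], i.e. inverse time (1/t).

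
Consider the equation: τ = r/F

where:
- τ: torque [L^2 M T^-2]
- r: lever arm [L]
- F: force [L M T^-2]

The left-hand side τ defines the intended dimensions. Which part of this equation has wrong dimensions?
The right-hand side term r/F

τ has dimensions [L^2 M T^-2], but r/F has dimensions [M^-1 T^2], so the term r/F is dimensionally wrong for τ.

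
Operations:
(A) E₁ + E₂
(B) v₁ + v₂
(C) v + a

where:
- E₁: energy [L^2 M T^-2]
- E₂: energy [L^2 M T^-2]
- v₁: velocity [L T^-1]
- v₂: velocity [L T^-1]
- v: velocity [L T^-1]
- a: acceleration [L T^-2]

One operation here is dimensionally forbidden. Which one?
(C) v + a

(A) E₁ + E₂: E₁ [L^2 M T^-2] and E₂ [L^2 M T^-2] — same dimensions ✓
(B) v₁ + v₂: v₁ [L T^-1] and v₂ [L T^-1] — same dimensions ✓
(C) v + a: v [L T^-1] and a [L T^-2] — different dimensions cannot be added/subtracted ✗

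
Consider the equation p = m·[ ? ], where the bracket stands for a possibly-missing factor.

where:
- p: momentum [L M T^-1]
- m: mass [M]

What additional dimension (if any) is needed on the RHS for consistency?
[L T^-1] — velocity (e.g. v)

p has dimensions [L M T^-1]; m has dimensions [M].
The bracketed factor must supply [L M T^-1] / [M] = [L T^-1].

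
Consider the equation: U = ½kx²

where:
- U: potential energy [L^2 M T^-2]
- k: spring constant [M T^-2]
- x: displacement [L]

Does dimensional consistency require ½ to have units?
No

U has dimensions [L^2 M T^-2] and kx² already has dimensions [L^2 M T^-2], so the equation balances without ½ contributing any dimensions. ½ is a pure (dimensionless) number; changing or removing it would not affect dimensional consistency.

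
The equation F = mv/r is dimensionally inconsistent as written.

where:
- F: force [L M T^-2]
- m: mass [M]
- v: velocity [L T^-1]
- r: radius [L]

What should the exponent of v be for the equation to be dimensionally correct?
The exponent of v should be 2: F = mv^2/r

The LHS F has dimensions [L M T^-2]; v has dimensions [L T^-1].
As written, the RHS mv/r (exponent 1 on v) has dimensions [M T^-1], which does not match.
With exponent 2, the RHS mv^2/r has dimensions [L M T^-2], matching the LHS.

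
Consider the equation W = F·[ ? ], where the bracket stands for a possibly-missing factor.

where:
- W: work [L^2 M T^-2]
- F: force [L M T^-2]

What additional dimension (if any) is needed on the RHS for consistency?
[L] — length (e.g. a distance d)

W has dimensions [L^2 M T^-2]; F has dimensions [L M T^-2].
The bracketed factor must supply [L^2 M T^-2] / [L M T^-2] = [L].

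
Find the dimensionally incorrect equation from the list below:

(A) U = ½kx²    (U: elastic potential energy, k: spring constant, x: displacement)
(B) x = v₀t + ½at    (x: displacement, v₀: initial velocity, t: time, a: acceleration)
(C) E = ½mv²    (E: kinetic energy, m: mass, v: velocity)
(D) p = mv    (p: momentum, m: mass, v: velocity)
(B) x = v₀t + ½at

The equation (B) x = v₀t + ½at is dimensionally incorrect.

LHS (x): [L]
RHS terms:
  - v₀t: [L] ✓
  - ½at: [L T^-1] ✗ (does not match LHS)

The dimensions do not match. The other three equations balance.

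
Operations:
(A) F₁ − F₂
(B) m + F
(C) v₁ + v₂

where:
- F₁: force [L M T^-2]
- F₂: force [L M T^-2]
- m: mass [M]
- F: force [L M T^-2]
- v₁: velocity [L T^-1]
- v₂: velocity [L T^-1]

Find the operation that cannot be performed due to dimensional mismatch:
(B) m + F

(A) F₁ − F₂: F₁ [L M T^-2] and F₂ [L M T^-2] — same dimensions ✓
(B) m + F: m [M] and F [L M T^-2] — different dimensions cannot be added/subtracted ✗
(C) v₁ + v₂: v₁ [L T^-1] and v₂ [L T^-1] — same dimensions ✓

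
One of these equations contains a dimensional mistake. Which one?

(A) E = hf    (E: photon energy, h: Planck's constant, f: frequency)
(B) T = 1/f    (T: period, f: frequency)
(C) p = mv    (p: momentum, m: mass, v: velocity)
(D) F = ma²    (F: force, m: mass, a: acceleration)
(D) F = ma²

The equation (D) F = ma² is dimensionally incorrect.

LHS (F): [L M T^-2]
RHS (ma²): [L^2 M T^-4] ✗

The dimensions do not match. The other three equations balance.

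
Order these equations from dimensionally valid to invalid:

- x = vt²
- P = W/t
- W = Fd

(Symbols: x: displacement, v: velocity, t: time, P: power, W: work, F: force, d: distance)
Dimensionally correct: P = W/t, W = Fd
Dimensionally incorrect: x = vt²
Ordered (correct first, then incorrect): P = W/t, W = Fd, x = vt²

- x = vt²: LHS [L], RHS [L T] → incorrect ✗
- P = W/t: LHS [L^2 M T^-3], RHS [L^2 M T^-3] → correct ✓
- W = Fd: LHS [L^2 M T^-2], RHS [L^2 M T^-2] → correct ✓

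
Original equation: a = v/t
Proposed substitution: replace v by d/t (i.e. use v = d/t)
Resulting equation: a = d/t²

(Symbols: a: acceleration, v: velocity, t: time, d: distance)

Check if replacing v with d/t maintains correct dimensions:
Yes

[v] = [L T^-1] and [d/t] = [L T^-1]. These match, so the substitution replaces a quantity by one of the same dimensions and the result a = d/t² has LHS [L T^-2] vs RHS [L T^-2] — still consistent.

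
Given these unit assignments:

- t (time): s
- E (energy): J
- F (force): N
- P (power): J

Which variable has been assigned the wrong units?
P

The variable P (power) should have units W, not J.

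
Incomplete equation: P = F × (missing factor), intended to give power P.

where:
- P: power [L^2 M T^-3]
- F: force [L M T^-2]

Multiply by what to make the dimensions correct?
v (velocity), dimensions [L T^-1]

P has dimensions [L^2 M T^-3] and F has dimensions [L M T^-2].
The missing factor must have dimensions [L^2 M T^-3] / [L M T^-2] = [L T^-1], i.e. velocity (v).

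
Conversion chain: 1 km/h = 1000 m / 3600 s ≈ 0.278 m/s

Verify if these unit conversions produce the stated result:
The chain is correct (no errors).

Correct: 1 km = 1000 m, 1 h = 3600 s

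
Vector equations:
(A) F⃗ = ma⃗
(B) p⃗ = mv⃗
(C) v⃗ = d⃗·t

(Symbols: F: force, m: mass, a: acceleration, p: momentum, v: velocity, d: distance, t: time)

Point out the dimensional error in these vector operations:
(C) v⃗ = d⃗·t

(A) F⃗ = ma⃗: LHS [L M T^-2], RHS [L M T^-2] ✓ — Force and acceleration are vectors, mass is a scalar
(B) p⃗ = mv⃗: LHS [L M T^-1], RHS [L M T^-1] ✓ — mass (scalar) times velocity (vector)
(C) v⃗ = d⃗·t: LHS [L T^-1], RHS [L T] ✗ — velocity is displacement per time; should be d⃗/t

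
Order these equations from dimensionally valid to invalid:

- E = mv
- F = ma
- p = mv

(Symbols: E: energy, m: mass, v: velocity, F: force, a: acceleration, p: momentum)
Dimensionally correct: F = ma, p = mv
Dimensionally incorrect: E = mv
Ordered (correct first, then incorrect): F = ma, p = mv, E = mv

- E = mv: LHS [L^2 M T^-2], RHS [L M T^-1] → incorrect ✗
- F = ma: LHS [L M T^-2], RHS [L M T^-2] → correct ✓
- p = mv: LHS [L M T^-1], RHS [L M T^-1] → correct ✓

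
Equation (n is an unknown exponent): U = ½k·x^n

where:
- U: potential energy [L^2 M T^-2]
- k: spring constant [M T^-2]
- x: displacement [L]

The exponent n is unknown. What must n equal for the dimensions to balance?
n = 2

U has dimensions [L^2 M T^-2]; x has dimensions [L].
The rest of the RHS has dimensions [M T^-2], so x^n must supply [L^2].
With n = 2: ½k·x^2 has dimensions [L^2 M T^-2], matching the LHS ✓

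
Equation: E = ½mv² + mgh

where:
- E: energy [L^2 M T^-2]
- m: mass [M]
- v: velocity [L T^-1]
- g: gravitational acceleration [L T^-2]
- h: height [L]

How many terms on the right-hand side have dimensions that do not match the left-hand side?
0

LHS E: [L^2 M T^-2]
- ½mv²: [L^2 M T^-2] ✓
- mgh: [L^2 M T^-2] ✓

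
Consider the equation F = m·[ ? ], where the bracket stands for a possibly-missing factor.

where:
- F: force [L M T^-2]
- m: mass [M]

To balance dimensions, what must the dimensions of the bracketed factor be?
[L T^-2] — acceleration (e.g. a)

F has dimensions [L M T^-2]; m has dimensions [M].
The bracketed factor must supply [L M T^-2] / [M] = [L T^-2].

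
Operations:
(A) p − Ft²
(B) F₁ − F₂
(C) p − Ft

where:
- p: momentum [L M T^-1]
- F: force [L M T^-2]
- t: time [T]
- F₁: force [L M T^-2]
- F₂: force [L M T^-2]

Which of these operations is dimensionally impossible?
(A) p − Ft²

(A) p − Ft²: p [L M T^-1] and Ft² [L M] — different dimensions cannot be added/subtracted ✗
(B) F₁ − F₂: F₁ [L M T^-2] and F₂ [L M T^-2] — same dimensions ✓
(C) p − Ft: p [L M T^-1] and Ft [L M T^-1] — same dimensions ✓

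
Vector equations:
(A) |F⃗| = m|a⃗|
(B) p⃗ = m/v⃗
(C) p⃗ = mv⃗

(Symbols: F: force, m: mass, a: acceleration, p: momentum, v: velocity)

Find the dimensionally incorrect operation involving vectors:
(B) p⃗ = m/v⃗

(A) |F⃗| = m|a⃗|: LHS [L M T^-2], RHS [L M T^-2] ✓ — magnitudes of vectors are scalars
(B) p⃗ = m/v⃗: LHS [L M T^-1], RHS [L^-1 M T] ✗ — momentum is mass times velocity; should be mv⃗ (and division by a vector is undefined)
(C) p⃗ = mv⃗: LHS [L M T^-1], RHS [L M T^-1] ✓ — mass (scalar) times velocity (vector)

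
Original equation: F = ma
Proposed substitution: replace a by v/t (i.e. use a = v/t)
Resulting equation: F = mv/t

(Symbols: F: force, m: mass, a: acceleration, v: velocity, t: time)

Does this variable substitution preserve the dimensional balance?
Yes

[a] = [L T^-2] and [v/t] = [L T^-2]. These match, so the substitution replaces a quantity by one of the same dimensions and the result F = mv/t has LHS [L M T^-2] vs RHS [L M T^-2] — still consistent.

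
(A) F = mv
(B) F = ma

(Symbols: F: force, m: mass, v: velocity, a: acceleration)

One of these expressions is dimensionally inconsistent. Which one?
(A)

(A) F = mv: LHS [L M T^-2], RHS [L M T^-1] ✗
(B) F = ma: LHS [L M T^-2], RHS [L M T^-2] ✓

Expression (A) F = mv is dimensionally incorrect.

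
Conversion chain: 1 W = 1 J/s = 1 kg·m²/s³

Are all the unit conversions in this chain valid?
The chain is correct (no errors).

Correct: Watt is Joule per second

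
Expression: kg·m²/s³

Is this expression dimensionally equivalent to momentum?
No

The expression kg·m²/s³ has dimensions [L^2 M T^-3], but momentum has dimensions [L M T^-1].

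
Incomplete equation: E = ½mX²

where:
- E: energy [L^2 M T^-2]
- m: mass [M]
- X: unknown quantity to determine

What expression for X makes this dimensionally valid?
X = v (velocity), dimensions [L T^-1]

E has dimensions [L^2 M T^-2]; the rest of the RHS (½m) has dimensions [M].
So X² must have dimensions [L^2 T^-2], i.e. X has dimensions [L T^-1] — X = v (velocity).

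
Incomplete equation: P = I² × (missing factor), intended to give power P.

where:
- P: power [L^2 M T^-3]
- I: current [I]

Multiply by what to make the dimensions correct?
R (resistance), dimensions [I^-2 L^2 M T^-3]

P has dimensions [L^2 M T^-3] and I² has dimensions [I^2].
The missing factor must have dimensions [L^2 M T^-3] / [I^2] = [I^-2 L^2 M T^-3], i.e. resistance (R).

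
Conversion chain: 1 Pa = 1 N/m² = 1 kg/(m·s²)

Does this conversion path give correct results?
The chain is correct (no errors).

Correct: Pascal is Newton per square meter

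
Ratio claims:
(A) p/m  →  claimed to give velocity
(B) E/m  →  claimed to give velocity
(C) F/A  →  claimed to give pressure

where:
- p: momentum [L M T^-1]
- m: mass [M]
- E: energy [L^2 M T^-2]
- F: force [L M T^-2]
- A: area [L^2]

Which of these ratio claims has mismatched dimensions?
(B) E/m does not give velocity

(A) p/m: [L T^-1] = velocity [L T^-1] ✓
(B) E/m: [L^2 T^-2] ≠ velocity [L T^-1] ✗
(C) F/A: [L^-1 M T^-2] = pressure [L^-1 M T^-2] ✓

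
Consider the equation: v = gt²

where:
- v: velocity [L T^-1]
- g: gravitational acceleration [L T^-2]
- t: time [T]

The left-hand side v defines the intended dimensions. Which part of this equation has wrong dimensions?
The right-hand side term gt²

v has dimensions [L T^-1], but gt² has dimensions [L], so the term gt² is dimensionally wrong for v.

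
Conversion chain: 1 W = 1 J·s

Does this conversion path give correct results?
The chain is incorrect (it contains an error).

Incorrect: Watt is J/s, not J·s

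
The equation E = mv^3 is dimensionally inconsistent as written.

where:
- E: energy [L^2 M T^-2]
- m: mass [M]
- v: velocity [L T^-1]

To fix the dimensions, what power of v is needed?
The exponent of v should be 2: E = mv^2

The LHS E has dimensions [L^2 M T^-2]; v has dimensions [L T^-1].
As written, the RHS mv^3 (exponent 3 on v) has dimensions [L^3 M T^-3], which does not match.
With exponent 2, the RHS mv^2 has dimensions [L^2 M T^-2], matching the LHS.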